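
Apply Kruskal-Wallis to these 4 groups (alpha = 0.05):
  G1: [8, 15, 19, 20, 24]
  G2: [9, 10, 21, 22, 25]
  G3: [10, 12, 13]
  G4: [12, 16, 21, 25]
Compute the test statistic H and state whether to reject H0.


Step 1: Combine all N = 17 observations and assign midranks.
sorted (value, group, rank): (8,G1,1), (9,G2,2), (10,G2,3.5), (10,G3,3.5), (12,G3,5.5), (12,G4,5.5), (13,G3,7), (15,G1,8), (16,G4,9), (19,G1,10), (20,G1,11), (21,G2,12.5), (21,G4,12.5), (22,G2,14), (24,G1,15), (25,G2,16.5), (25,G4,16.5)
Step 2: Sum ranks within each group.
R_1 = 45 (n_1 = 5)
R_2 = 48.5 (n_2 = 5)
R_3 = 16 (n_3 = 3)
R_4 = 43.5 (n_4 = 4)
Step 3: H = 12/(N(N+1)) * sum(R_i^2/n_i) - 3(N+1)
     = 12/(17*18) * (45^2/5 + 48.5^2/5 + 16^2/3 + 43.5^2/4) - 3*18
     = 0.039216 * 1433.85 - 54
     = 2.229248.
Step 4: Ties present; correction factor C = 1 - 24/(17^3 - 17) = 0.995098. Corrected H = 2.229248 / 0.995098 = 2.240230.
Step 5: Under H0, H ~ chi^2(3); p-value = 0.524068.
Step 6: alpha = 0.05. fail to reject H0.

H = 2.2402, df = 3, p = 0.524068, fail to reject H0.


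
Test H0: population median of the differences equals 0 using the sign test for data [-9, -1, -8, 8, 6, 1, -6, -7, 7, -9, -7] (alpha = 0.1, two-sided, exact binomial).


Step 1: Discard zero differences. Original n = 11; n_eff = number of nonzero differences = 11.
Nonzero differences (with sign): -9, -1, -8, +8, +6, +1, -6, -7, +7, -9, -7
Step 2: Count signs: positive = 4, negative = 7.
Step 3: Under H0: P(positive) = 0.5, so the number of positives S ~ Bin(11, 0.5).
Step 4: Two-sided exact p-value = sum of Bin(11,0.5) probabilities at or below the observed probability = 0.548828.
Step 5: alpha = 0.1. fail to reject H0.

n_eff = 11, pos = 4, neg = 7, p = 0.548828, fail to reject H0.


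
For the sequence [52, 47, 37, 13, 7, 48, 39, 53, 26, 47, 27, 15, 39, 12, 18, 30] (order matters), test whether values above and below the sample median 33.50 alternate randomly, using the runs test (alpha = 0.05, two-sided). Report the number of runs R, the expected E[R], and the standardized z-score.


Step 1: Compute median = 33.50; label A = above, B = below.
Labels in order: AAABBAAABABBABBB  (n_A = 8, n_B = 8)
Step 2: Count runs R = 8.
Step 3: Under H0 (random ordering), E[R] = 2*n_A*n_B/(n_A+n_B) + 1 = 2*8*8/16 + 1 = 9.0000.
        Var[R] = 2*n_A*n_B*(2*n_A*n_B - n_A - n_B) / ((n_A+n_B)^2 * (n_A+n_B-1)) = 14336/3840 = 3.7333.
        SD[R] = 1.9322.
Step 4: Continuity-corrected z = (R + 0.5 - E[R]) / SD[R] = (8 + 0.5 - 9.0000) / 1.9322 = -0.2588.
Step 5: Two-sided p-value via normal approximation = 2*(1 - Phi(|z|)) = 0.795809.
Step 6: alpha = 0.05. fail to reject H0.

R = 8, z = -0.2588, p = 0.795809, fail to reject H0.


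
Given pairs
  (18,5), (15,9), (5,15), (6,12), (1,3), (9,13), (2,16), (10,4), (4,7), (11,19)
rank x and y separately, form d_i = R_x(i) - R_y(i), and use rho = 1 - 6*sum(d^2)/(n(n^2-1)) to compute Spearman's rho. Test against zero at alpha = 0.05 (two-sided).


Step 1: Rank x and y separately (midranks; no ties here).
rank(x): 18->10, 15->9, 5->4, 6->5, 1->1, 9->6, 2->2, 10->7, 4->3, 11->8
rank(y): 5->3, 9->5, 15->8, 12->6, 3->1, 13->7, 16->9, 4->2, 7->4, 19->10
Step 2: d_i = R_x(i) - R_y(i); compute d_i^2.
  (10-3)^2=49, (9-5)^2=16, (4-8)^2=16, (5-6)^2=1, (1-1)^2=0, (6-7)^2=1, (2-9)^2=49, (7-2)^2=25, (3-4)^2=1, (8-10)^2=4
sum(d^2) = 162.
Step 3: rho = 1 - 6*162 / (10*(10^2 - 1)) = 1 - 972/990 = 0.018182.
Step 4: Under H0, t = rho * sqrt((n-2)/(1-rho^2)) = 0.0514 ~ t(8).
Step 5: Two-sided p-value from the t-distribution with 8 df = 0.960240.
Step 6: alpha = 0.05. fail to reject H0.

rho = 0.0182, p = 0.960240, fail to reject H0 at alpha = 0.05.


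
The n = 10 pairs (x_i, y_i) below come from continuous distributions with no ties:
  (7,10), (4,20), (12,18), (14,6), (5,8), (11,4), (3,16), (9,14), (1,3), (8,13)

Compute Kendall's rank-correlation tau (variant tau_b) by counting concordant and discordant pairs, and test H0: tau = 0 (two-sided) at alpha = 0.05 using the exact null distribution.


Step 1: Enumerate the 45 unordered pairs (i,j) with i<j and classify each by sign(x_j-x_i) * sign(y_j-y_i).
  (1,2):dx=-3,dy=+10->D; (1,3):dx=+5,dy=+8->C; (1,4):dx=+7,dy=-4->D; (1,5):dx=-2,dy=-2->C
  (1,6):dx=+4,dy=-6->D; (1,7):dx=-4,dy=+6->D; (1,8):dx=+2,dy=+4->C; (1,9):dx=-6,dy=-7->C
  (1,10):dx=+1,dy=+3->C; (2,3):dx=+8,dy=-2->D; (2,4):dx=+10,dy=-14->D; (2,5):dx=+1,dy=-12->D
  (2,6):dx=+7,dy=-16->D; (2,7):dx=-1,dy=-4->C; (2,8):dx=+5,dy=-6->D; (2,9):dx=-3,dy=-17->C
  (2,10):dx=+4,dy=-7->D; (3,4):dx=+2,dy=-12->D; (3,5):dx=-7,dy=-10->C; (3,6):dx=-1,dy=-14->C
  (3,7):dx=-9,dy=-2->C; (3,8):dx=-3,dy=-4->C; (3,9):dx=-11,dy=-15->C; (3,10):dx=-4,dy=-5->C
  (4,5):dx=-9,dy=+2->D; (4,6):dx=-3,dy=-2->C; (4,7):dx=-11,dy=+10->D; (4,8):dx=-5,dy=+8->D
  (4,9):dx=-13,dy=-3->C; (4,10):dx=-6,dy=+7->D; (5,6):dx=+6,dy=-4->D; (5,7):dx=-2,dy=+8->D
  (5,8):dx=+4,dy=+6->C; (5,9):dx=-4,dy=-5->C; (5,10):dx=+3,dy=+5->C; (6,7):dx=-8,dy=+12->D
  (6,8):dx=-2,dy=+10->D; (6,9):dx=-10,dy=-1->C; (6,10):dx=-3,dy=+9->D; (7,8):dx=+6,dy=-2->D
  (7,9):dx=-2,dy=-13->C; (7,10):dx=+5,dy=-3->D; (8,9):dx=-8,dy=-11->C; (8,10):dx=-1,dy=-1->C
  (9,10):dx=+7,dy=+10->C
Step 2: C = 23, D = 22, total pairs = 45.
Step 3: tau = (C - D)/(n(n-1)/2) = (23 - 22)/45 = 0.022222.
Step 4: Exact two-sided p-value (enumerate n! = 3628800 permutations of y under H0): p = 1.000000.
Step 5: alpha = 0.05. fail to reject H0.

tau_b = 0.0222 (C=23, D=22), p = 1.000000, fail to reject H0.


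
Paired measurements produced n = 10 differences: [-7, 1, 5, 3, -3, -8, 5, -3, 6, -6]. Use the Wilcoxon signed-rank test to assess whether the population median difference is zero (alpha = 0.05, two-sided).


Step 1: Drop any zero differences (none here) and take |d_i|.
|d| = [7, 1, 5, 3, 3, 8, 5, 3, 6, 6]
Step 2: Midrank |d_i| (ties get averaged ranks).
ranks: |7|->9, |1|->1, |5|->5.5, |3|->3, |3|->3, |8|->10, |5|->5.5, |3|->3, |6|->7.5, |6|->7.5
Step 3: Attach original signs; sum ranks with positive sign and with negative sign.
W+ = 1 + 5.5 + 3 + 5.5 + 7.5 = 22.5
W- = 9 + 3 + 10 + 3 + 7.5 = 32.5
(Check: W+ + W- = 55 should equal n(n+1)/2 = 55.)
Step 4: Test statistic W = min(W+, W-) = 22.5.
Step 5: Ties in |d|, so use the tie-corrected normal approximation.
        E[W] = n(n+1)/4 = 10*11/4 = 27.5.
        Tie groups: |d|=3 (t=3), |d|=5 (t=2), |d|=6 (t=2); sum(t^3 - t) = 36.
        Var[W] = n(n+1)(2n+1)/24 - sum(t^3-t)/48 = 2310/24 - 36/48 = 95.5.
        z = (W - E[W]) / sqrt(Var[W]) = (22.5 - 27.5) / 9.7724 = -0.5116.
        Two-sided p = 2*Phi(z) = 0.608900.
Step 6: alpha = 0.05. fail to reject H0.

W+ = 22.5, W- = 32.5, W = min = 22.5, p = 0.608900, fail to reject H0.


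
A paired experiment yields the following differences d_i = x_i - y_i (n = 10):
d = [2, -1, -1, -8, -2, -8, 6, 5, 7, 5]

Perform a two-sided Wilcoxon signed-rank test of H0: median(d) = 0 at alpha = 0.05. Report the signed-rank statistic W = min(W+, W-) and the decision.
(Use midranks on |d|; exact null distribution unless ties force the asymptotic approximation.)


Step 1: Drop any zero differences (none here) and take |d_i|.
|d| = [2, 1, 1, 8, 2, 8, 6, 5, 7, 5]
Step 2: Midrank |d_i| (ties get averaged ranks).
ranks: |2|->3.5, |1|->1.5, |1|->1.5, |8|->9.5, |2|->3.5, |8|->9.5, |6|->7, |5|->5.5, |7|->8, |5|->5.5
Step 3: Attach original signs; sum ranks with positive sign and with negative sign.
W+ = 3.5 + 7 + 5.5 + 8 + 5.5 = 29.5
W- = 1.5 + 1.5 + 9.5 + 3.5 + 9.5 = 25.5
(Check: W+ + W- = 55 should equal n(n+1)/2 = 55.)
Step 4: Test statistic W = min(W+, W-) = 25.5.
Step 5: Ties in |d|, so use the tie-corrected normal approximation.
        E[W] = n(n+1)/4 = 10*11/4 = 27.5.
        Tie groups: |d|=1 (t=2), |d|=2 (t=2), |d|=5 (t=2), |d|=8 (t=2); sum(t^3 - t) = 24.
        Var[W] = n(n+1)(2n+1)/24 - sum(t^3-t)/48 = 2310/24 - 24/48 = 95.75.
        z = (W - E[W]) / sqrt(Var[W]) = (25.5 - 27.5) / 9.7852 = -0.2044.
        Two-sided p = 2*Phi(z) = 0.838048.
Step 6: alpha = 0.05. fail to reject H0.

W+ = 29.5, W- = 25.5, W = min = 25.5, p = 0.838048, fail to reject H0.


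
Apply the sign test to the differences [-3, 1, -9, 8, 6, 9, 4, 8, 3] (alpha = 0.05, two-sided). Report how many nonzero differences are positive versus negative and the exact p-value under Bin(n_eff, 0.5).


Step 1: Discard zero differences. Original n = 9; n_eff = number of nonzero differences = 9.
Nonzero differences (with sign): -3, +1, -9, +8, +6, +9, +4, +8, +3
Step 2: Count signs: positive = 7, negative = 2.
Step 3: Under H0: P(positive) = 0.5, so the number of positives S ~ Bin(9, 0.5).
Step 4: Two-sided exact p-value = sum of Bin(9,0.5) probabilities at or below the observed probability = 0.179688.
Step 5: alpha = 0.05. fail to reject H0.

n_eff = 9, pos = 7, neg = 2, p = 0.179688, fail to reject H0.


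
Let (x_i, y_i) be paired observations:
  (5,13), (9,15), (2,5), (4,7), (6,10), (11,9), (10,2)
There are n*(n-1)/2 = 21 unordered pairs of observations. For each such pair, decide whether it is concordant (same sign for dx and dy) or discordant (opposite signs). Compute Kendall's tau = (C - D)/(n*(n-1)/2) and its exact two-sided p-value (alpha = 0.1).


Step 1: Enumerate the 21 unordered pairs (i,j) with i<j and classify each by sign(x_j-x_i) * sign(y_j-y_i).
  (1,2):dx=+4,dy=+2->C; (1,3):dx=-3,dy=-8->C; (1,4):dx=-1,dy=-6->C; (1,5):dx=+1,dy=-3->D
  (1,6):dx=+6,dy=-4->D; (1,7):dx=+5,dy=-11->D; (2,3):dx=-7,dy=-10->C; (2,4):dx=-5,dy=-8->C
  (2,5):dx=-3,dy=-5->C; (2,6):dx=+2,dy=-6->D; (2,7):dx=+1,dy=-13->D; (3,4):dx=+2,dy=+2->C
  (3,5):dx=+4,dy=+5->C; (3,6):dx=+9,dy=+4->C; (3,7):dx=+8,dy=-3->D; (4,5):dx=+2,dy=+3->C
  (4,6):dx=+7,dy=+2->C; (4,7):dx=+6,dy=-5->D; (5,6):dx=+5,dy=-1->D; (5,7):dx=+4,dy=-8->D
  (6,7):dx=-1,dy=-7->C
Step 2: C = 12, D = 9, total pairs = 21.
Step 3: tau = (C - D)/(n(n-1)/2) = (12 - 9)/21 = 0.142857.
Step 4: Exact two-sided p-value (enumerate n! = 5040 permutations of y under H0): p = 0.772619.
Step 5: alpha = 0.1. fail to reject H0.

tau_b = 0.1429 (C=12, D=9), p = 0.772619, fail to reject H0.


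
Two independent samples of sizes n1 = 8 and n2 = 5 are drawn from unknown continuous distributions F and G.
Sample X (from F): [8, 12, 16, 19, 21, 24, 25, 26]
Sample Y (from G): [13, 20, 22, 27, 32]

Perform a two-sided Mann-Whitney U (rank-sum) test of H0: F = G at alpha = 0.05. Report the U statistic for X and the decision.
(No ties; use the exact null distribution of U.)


Step 1: Combine and sort all 13 observations; assign midranks.
sorted (value, group): (8,X), (12,X), (13,Y), (16,X), (19,X), (20,Y), (21,X), (22,Y), (24,X), (25,X), (26,X), (27,Y), (32,Y)
ranks: 8->1, 12->2, 13->3, 16->4, 19->5, 20->6, 21->7, 22->8, 24->9, 25->10, 26->11, 27->12, 32->13
Step 2: Rank sum for X: R1 = 1 + 2 + 4 + 5 + 7 + 9 + 10 + 11 = 49.
Step 3: U_X = R1 - n1(n1+1)/2 = 49 - 8*9/2 = 49 - 36 = 13.
       U_Y = n1*n2 - U_X = 40 - 13 = 27.
Step 4: No ties, so the exact null distribution of U (based on enumerating the C(13,8) = 1287 equally likely rank assignments) gives the two-sided p-value.
Step 5: p-value = 0.354312; compare to alpha = 0.05. fail to reject H0.

U_X = 13, p = 0.354312, fail to reject H0 at alpha = 0.05.


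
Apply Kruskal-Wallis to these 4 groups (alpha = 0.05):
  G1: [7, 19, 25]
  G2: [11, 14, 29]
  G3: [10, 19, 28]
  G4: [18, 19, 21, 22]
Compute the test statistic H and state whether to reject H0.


Step 1: Combine all N = 13 observations and assign midranks.
sorted (value, group, rank): (7,G1,1), (10,G3,2), (11,G2,3), (14,G2,4), (18,G4,5), (19,G1,7), (19,G3,7), (19,G4,7), (21,G4,9), (22,G4,10), (25,G1,11), (28,G3,12), (29,G2,13)
Step 2: Sum ranks within each group.
R_1 = 19 (n_1 = 3)
R_2 = 20 (n_2 = 3)
R_3 = 21 (n_3 = 3)
R_4 = 31 (n_4 = 4)
Step 3: H = 12/(N(N+1)) * sum(R_i^2/n_i) - 3(N+1)
     = 12/(13*14) * (19^2/3 + 20^2/3 + 21^2/3 + 31^2/4) - 3*14
     = 0.065934 * 640.917 - 42
     = 0.258242.
Step 4: Ties present; correction factor C = 1 - 24/(13^3 - 13) = 0.989011. Corrected H = 0.258242 / 0.989011 = 0.261111.
Step 5: Under H0, H ~ chi^2(3); p-value = 0.967168.
Step 6: alpha = 0.05. fail to reject H0.

H = 0.2611, df = 3, p = 0.967168, fail to reject H0.


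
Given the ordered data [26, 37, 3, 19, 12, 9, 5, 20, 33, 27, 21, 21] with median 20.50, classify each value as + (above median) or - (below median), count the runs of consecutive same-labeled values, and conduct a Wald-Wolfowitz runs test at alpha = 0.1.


Step 1: Compute median = 20.50; label A = above, B = below.
Labels in order: AABBBBBBAAAA  (n_A = 6, n_B = 6)
Step 2: Count runs R = 3.
Step 3: Under H0 (random ordering), E[R] = 2*n_A*n_B/(n_A+n_B) + 1 = 2*6*6/12 + 1 = 7.0000.
        Var[R] = 2*n_A*n_B*(2*n_A*n_B - n_A - n_B) / ((n_A+n_B)^2 * (n_A+n_B-1)) = 4320/1584 = 2.7273.
        SD[R] = 1.6514.
Step 4: Continuity-corrected z = (R + 0.5 - E[R]) / SD[R] = (3 + 0.5 - 7.0000) / 1.6514 = -2.1194.
Step 5: Two-sided p-value via normal approximation = 2*(1 - Phi(|z|)) = 0.034060.
Step 6: alpha = 0.1. reject H0.

R = 3, z = -2.1194, p = 0.034060, reject H0.


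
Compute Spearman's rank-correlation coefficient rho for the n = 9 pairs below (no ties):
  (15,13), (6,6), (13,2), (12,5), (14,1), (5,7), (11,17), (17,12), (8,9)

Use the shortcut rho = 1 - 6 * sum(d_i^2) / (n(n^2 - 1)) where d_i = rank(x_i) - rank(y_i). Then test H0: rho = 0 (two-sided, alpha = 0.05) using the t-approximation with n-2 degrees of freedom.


Step 1: Rank x and y separately (midranks; no ties here).
rank(x): 15->8, 6->2, 13->6, 12->5, 14->7, 5->1, 11->4, 17->9, 8->3
rank(y): 13->8, 6->4, 2->2, 5->3, 1->1, 7->5, 17->9, 12->7, 9->6
Step 2: d_i = R_x(i) - R_y(i); compute d_i^2.
  (8-8)^2=0, (2-4)^2=4, (6-2)^2=16, (5-3)^2=4, (7-1)^2=36, (1-5)^2=16, (4-9)^2=25, (9-7)^2=4, (3-6)^2=9
sum(d^2) = 114.
Step 3: rho = 1 - 6*114 / (9*(9^2 - 1)) = 1 - 684/720 = 0.050000.
Step 4: Under H0, t = rho * sqrt((n-2)/(1-rho^2)) = 0.1325 ~ t(7).
Step 5: Two-sided p-value from the t-distribution with 7 df = 0.898353.
Step 6: alpha = 0.05. fail to reject H0.

rho = 0.0500, p = 0.898353, fail to reject H0 at alpha = 0.05.


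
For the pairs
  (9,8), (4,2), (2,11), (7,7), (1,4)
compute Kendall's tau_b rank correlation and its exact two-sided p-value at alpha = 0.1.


Step 1: Enumerate the 10 unordered pairs (i,j) with i<j and classify each by sign(x_j-x_i) * sign(y_j-y_i).
  (1,2):dx=-5,dy=-6->C; (1,3):dx=-7,dy=+3->D; (1,4):dx=-2,dy=-1->C; (1,5):dx=-8,dy=-4->C
  (2,3):dx=-2,dy=+9->D; (2,4):dx=+3,dy=+5->C; (2,5):dx=-3,dy=+2->D; (3,4):dx=+5,dy=-4->D
  (3,5):dx=-1,dy=-7->C; (4,5):dx=-6,dy=-3->C
Step 2: C = 6, D = 4, total pairs = 10.
Step 3: tau = (C - D)/(n(n-1)/2) = (6 - 4)/10 = 0.200000.
Step 4: Exact two-sided p-value (enumerate n! = 120 permutations of y under H0): p = 0.816667.
Step 5: alpha = 0.1. fail to reject H0.

tau_b = 0.2000 (C=6, D=4), p = 0.816667, fail to reject H0.


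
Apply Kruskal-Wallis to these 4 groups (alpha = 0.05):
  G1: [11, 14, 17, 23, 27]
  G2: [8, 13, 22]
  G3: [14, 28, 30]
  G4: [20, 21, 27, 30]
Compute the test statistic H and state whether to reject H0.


Step 1: Combine all N = 15 observations and assign midranks.
sorted (value, group, rank): (8,G2,1), (11,G1,2), (13,G2,3), (14,G1,4.5), (14,G3,4.5), (17,G1,6), (20,G4,7), (21,G4,8), (22,G2,9), (23,G1,10), (27,G1,11.5), (27,G4,11.5), (28,G3,13), (30,G3,14.5), (30,G4,14.5)
Step 2: Sum ranks within each group.
R_1 = 34 (n_1 = 5)
R_2 = 13 (n_2 = 3)
R_3 = 32 (n_3 = 3)
R_4 = 41 (n_4 = 4)
Step 3: H = 12/(N(N+1)) * sum(R_i^2/n_i) - 3(N+1)
     = 12/(15*16) * (34^2/5 + 13^2/3 + 32^2/3 + 41^2/4) - 3*16
     = 0.050000 * 1049.12 - 48
     = 4.455833.
Step 4: Ties present; correction factor C = 1 - 18/(15^3 - 15) = 0.994643. Corrected H = 4.455833 / 0.994643 = 4.479832.
Step 5: Under H0, H ~ chi^2(3); p-value = 0.214096.
Step 6: alpha = 0.05. fail to reject H0.

H = 4.4798, df = 3, p = 0.214096, fail to reject H0.


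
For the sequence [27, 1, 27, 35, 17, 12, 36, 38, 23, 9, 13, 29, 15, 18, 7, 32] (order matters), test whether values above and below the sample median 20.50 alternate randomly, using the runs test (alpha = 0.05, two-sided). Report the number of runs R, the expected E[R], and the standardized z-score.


Step 1: Compute median = 20.50; label A = above, B = below.
Labels in order: ABAABBAAABBABBBA  (n_A = 8, n_B = 8)
Step 2: Count runs R = 9.
Step 3: Under H0 (random ordering), E[R] = 2*n_A*n_B/(n_A+n_B) + 1 = 2*8*8/16 + 1 = 9.0000.
        Var[R] = 2*n_A*n_B*(2*n_A*n_B - n_A - n_B) / ((n_A+n_B)^2 * (n_A+n_B-1)) = 14336/3840 = 3.7333.
        SD[R] = 1.9322.
Step 4: R = E[R], so z = 0 with no continuity correction.
Step 5: Two-sided p-value via normal approximation = 2*(1 - Phi(|z|)) = 1.000000.
Step 6: alpha = 0.05. fail to reject H0.

R = 9, z = 0.0000, p = 1.000000, fail to reject H0.


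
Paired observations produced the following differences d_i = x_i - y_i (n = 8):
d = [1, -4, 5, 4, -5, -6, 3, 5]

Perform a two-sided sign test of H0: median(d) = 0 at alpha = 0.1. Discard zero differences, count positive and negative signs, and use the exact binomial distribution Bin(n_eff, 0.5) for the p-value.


Step 1: Discard zero differences. Original n = 8; n_eff = number of nonzero differences = 8.
Nonzero differences (with sign): +1, -4, +5, +4, -5, -6, +3, +5
Step 2: Count signs: positive = 5, negative = 3.
Step 3: Under H0: P(positive) = 0.5, so the number of positives S ~ Bin(8, 0.5).
Step 4: Two-sided exact p-value = sum of Bin(8,0.5) probabilities at or below the observed probability = 0.726562.
Step 5: alpha = 0.1. fail to reject H0.

n_eff = 8, pos = 5, neg = 3, p = 0.726562, fail to reject H0.


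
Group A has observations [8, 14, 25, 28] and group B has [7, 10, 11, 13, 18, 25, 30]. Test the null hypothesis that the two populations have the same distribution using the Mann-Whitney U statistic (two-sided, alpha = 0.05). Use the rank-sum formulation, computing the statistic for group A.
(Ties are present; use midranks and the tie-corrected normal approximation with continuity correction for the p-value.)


Step 1: Combine and sort all 11 observations; assign midranks.
sorted (value, group): (7,Y), (8,X), (10,Y), (11,Y), (13,Y), (14,X), (18,Y), (25,X), (25,Y), (28,X), (30,Y)
ranks: 7->1, 8->2, 10->3, 11->4, 13->5, 14->6, 18->7, 25->8.5, 25->8.5, 28->10, 30->11
Step 2: Rank sum for X: R1 = 2 + 6 + 8.5 + 10 = 26.5.
Step 3: U_X = R1 - n1(n1+1)/2 = 26.5 - 4*5/2 = 26.5 - 10 = 16.5.
       U_Y = n1*n2 - U_X = 28 - 16.5 = 11.5.
Step 4: Ties are present, so use the tie-corrected normal approximation (with continuity correction) for the p-value.
Step 5: p-value = 0.704817; compare to alpha = 0.05. fail to reject H0.

U_X = 16.5, p = 0.704817, fail to reject H0 at alpha = 0.05.


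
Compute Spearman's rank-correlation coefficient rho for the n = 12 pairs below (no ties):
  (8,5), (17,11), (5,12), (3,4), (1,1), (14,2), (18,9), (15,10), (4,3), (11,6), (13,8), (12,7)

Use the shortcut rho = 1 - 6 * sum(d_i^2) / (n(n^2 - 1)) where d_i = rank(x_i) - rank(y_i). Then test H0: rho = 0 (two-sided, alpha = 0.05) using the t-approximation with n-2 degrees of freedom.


Step 1: Rank x and y separately (midranks; no ties here).
rank(x): 8->5, 17->11, 5->4, 3->2, 1->1, 14->9, 18->12, 15->10, 4->3, 11->6, 13->8, 12->7
rank(y): 5->5, 11->11, 12->12, 4->4, 1->1, 2->2, 9->9, 10->10, 3->3, 6->6, 8->8, 7->7
Step 2: d_i = R_x(i) - R_y(i); compute d_i^2.
  (5-5)^2=0, (11-11)^2=0, (4-12)^2=64, (2-4)^2=4, (1-1)^2=0, (9-2)^2=49, (12-9)^2=9, (10-10)^2=0, (3-3)^2=0, (6-6)^2=0, (8-8)^2=0, (7-7)^2=0
sum(d^2) = 126.
Step 3: rho = 1 - 6*126 / (12*(12^2 - 1)) = 1 - 756/1716 = 0.559441.
Step 4: Under H0, t = rho * sqrt((n-2)/(1-rho^2)) = 2.1344 ~ t(10).
Step 5: Two-sided p-value from the t-distribution with 10 df = 0.058589.
Step 6: alpha = 0.05. fail to reject H0.

rho = 0.5594, p = 0.058589, fail to reject H0 at alpha = 0.05.


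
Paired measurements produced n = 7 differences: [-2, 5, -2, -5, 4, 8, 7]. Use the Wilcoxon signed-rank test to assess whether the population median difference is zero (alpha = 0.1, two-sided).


Step 1: Drop any zero differences (none here) and take |d_i|.
|d| = [2, 5, 2, 5, 4, 8, 7]
Step 2: Midrank |d_i| (ties get averaged ranks).
ranks: |2|->1.5, |5|->4.5, |2|->1.5, |5|->4.5, |4|->3, |8|->7, |7|->6
Step 3: Attach original signs; sum ranks with positive sign and with negative sign.
W+ = 4.5 + 3 + 7 + 6 = 20.5
W- = 1.5 + 1.5 + 4.5 = 7.5
(Check: W+ + W- = 28 should equal n(n+1)/2 = 28.)
Step 4: Test statistic W = min(W+, W-) = 7.5.
Step 5: Ties in |d|, so use the tie-corrected normal approximation.
        E[W] = n(n+1)/4 = 7*8/4 = 14.
        Tie groups: |d|=2 (t=2), |d|=5 (t=2); sum(t^3 - t) = 12.
        Var[W] = n(n+1)(2n+1)/24 - sum(t^3-t)/48 = 840/24 - 12/48 = 34.75.
        z = (W - E[W]) / sqrt(Var[W]) = (7.5 - 14) / 5.8949 = -1.1026.
        Two-sided p = 2*Phi(z) = 0.270181.
Step 6: alpha = 0.1. fail to reject H0.

W+ = 20.5, W- = 7.5, W = min = 7.5, p = 0.270181, fail to reject H0.


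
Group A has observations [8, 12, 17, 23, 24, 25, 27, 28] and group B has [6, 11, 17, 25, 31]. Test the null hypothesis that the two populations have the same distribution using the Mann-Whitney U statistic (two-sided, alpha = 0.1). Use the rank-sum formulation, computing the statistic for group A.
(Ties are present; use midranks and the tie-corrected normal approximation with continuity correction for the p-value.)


Step 1: Combine and sort all 13 observations; assign midranks.
sorted (value, group): (6,Y), (8,X), (11,Y), (12,X), (17,X), (17,Y), (23,X), (24,X), (25,X), (25,Y), (27,X), (28,X), (31,Y)
ranks: 6->1, 8->2, 11->3, 12->4, 17->5.5, 17->5.5, 23->7, 24->8, 25->9.5, 25->9.5, 27->11, 28->12, 31->13
Step 2: Rank sum for X: R1 = 2 + 4 + 5.5 + 7 + 8 + 9.5 + 11 + 12 = 59.
Step 3: U_X = R1 - n1(n1+1)/2 = 59 - 8*9/2 = 59 - 36 = 23.
       U_Y = n1*n2 - U_X = 40 - 23 = 17.
Step 4: Ties are present, so use the tie-corrected normal approximation (with continuity correction) for the p-value.
Step 5: p-value = 0.713640; compare to alpha = 0.1. fail to reject H0.

U_X = 23, p = 0.713640, fail to reject H0 at alpha = 0.1.


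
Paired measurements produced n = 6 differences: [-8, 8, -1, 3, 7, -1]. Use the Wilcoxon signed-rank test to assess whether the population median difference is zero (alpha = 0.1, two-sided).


Step 1: Drop any zero differences (none here) and take |d_i|.
|d| = [8, 8, 1, 3, 7, 1]
Step 2: Midrank |d_i| (ties get averaged ranks).
ranks: |8|->5.5, |8|->5.5, |1|->1.5, |3|->3, |7|->4, |1|->1.5
Step 3: Attach original signs; sum ranks with positive sign and with negative sign.
W+ = 5.5 + 3 + 4 = 12.5
W- = 5.5 + 1.5 + 1.5 = 8.5
(Check: W+ + W- = 21 should equal n(n+1)/2 = 21.)
Step 4: Test statistic W = min(W+, W-) = 8.5.
Step 5: Ties in |d|, so use the tie-corrected normal approximation.
        E[W] = n(n+1)/4 = 6*7/4 = 10.5.
        Tie groups: |d|=1 (t=2), |d|=8 (t=2); sum(t^3 - t) = 12.
        Var[W] = n(n+1)(2n+1)/24 - sum(t^3-t)/48 = 546/24 - 12/48 = 22.5.
        z = (W - E[W]) / sqrt(Var[W]) = (8.5 - 10.5) / 4.7434 = -0.4216.
        Two-sided p = 2*Phi(z) = 0.673290.
Step 6: alpha = 0.1. fail to reject H0.

W+ = 12.5, W- = 8.5, W = min = 8.5, p = 0.673290, fail to reject H0.


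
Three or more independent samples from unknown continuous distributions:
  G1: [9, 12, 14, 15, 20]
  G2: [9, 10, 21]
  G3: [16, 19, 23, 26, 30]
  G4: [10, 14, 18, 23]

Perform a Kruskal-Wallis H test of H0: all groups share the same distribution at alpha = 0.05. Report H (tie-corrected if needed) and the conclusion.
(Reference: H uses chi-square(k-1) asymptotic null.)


Step 1: Combine all N = 17 observations and assign midranks.
sorted (value, group, rank): (9,G1,1.5), (9,G2,1.5), (10,G2,3.5), (10,G4,3.5), (12,G1,5), (14,G1,6.5), (14,G4,6.5), (15,G1,8), (16,G3,9), (18,G4,10), (19,G3,11), (20,G1,12), (21,G2,13), (23,G3,14.5), (23,G4,14.5), (26,G3,16), (30,G3,17)
Step 2: Sum ranks within each group.
R_1 = 33 (n_1 = 5)
R_2 = 18 (n_2 = 3)
R_3 = 67.5 (n_3 = 5)
R_4 = 34.5 (n_4 = 4)
Step 3: H = 12/(N(N+1)) * sum(R_i^2/n_i) - 3(N+1)
     = 12/(17*18) * (33^2/5 + 18^2/3 + 67.5^2/5 + 34.5^2/4) - 3*18
     = 0.039216 * 1534.61 - 54
     = 6.180882.
Step 4: Ties present; correction factor C = 1 - 24/(17^3 - 17) = 0.995098. Corrected H = 6.180882 / 0.995098 = 6.211330.
Step 5: Under H0, H ~ chi^2(3); p-value = 0.101769.
Step 6: alpha = 0.05. fail to reject H0.

H = 6.2113, df = 3, p = 0.101769, fail to reject H0.


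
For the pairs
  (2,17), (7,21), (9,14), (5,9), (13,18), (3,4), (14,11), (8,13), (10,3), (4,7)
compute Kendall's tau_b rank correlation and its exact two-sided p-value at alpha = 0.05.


Step 1: Enumerate the 45 unordered pairs (i,j) with i<j and classify each by sign(x_j-x_i) * sign(y_j-y_i).
  (1,2):dx=+5,dy=+4->C; (1,3):dx=+7,dy=-3->D; (1,4):dx=+3,dy=-8->D; (1,5):dx=+11,dy=+1->C
  (1,6):dx=+1,dy=-13->D; (1,7):dx=+12,dy=-6->D; (1,8):dx=+6,dy=-4->D; (1,9):dx=+8,dy=-14->D
  (1,10):dx=+2,dy=-10->D; (2,3):dx=+2,dy=-7->D; (2,4):dx=-2,dy=-12->C; (2,5):dx=+6,dy=-3->D
  (2,6):dx=-4,dy=-17->C; (2,7):dx=+7,dy=-10->D; (2,8):dx=+1,dy=-8->D; (2,9):dx=+3,dy=-18->D
  (2,10):dx=-3,dy=-14->C; (3,4):dx=-4,dy=-5->C; (3,5):dx=+4,dy=+4->C; (3,6):dx=-6,dy=-10->C
  (3,7):dx=+5,dy=-3->D; (3,8):dx=-1,dy=-1->C; (3,9):dx=+1,dy=-11->D; (3,10):dx=-5,dy=-7->C
  (4,5):dx=+8,dy=+9->C; (4,6):dx=-2,dy=-5->C; (4,7):dx=+9,dy=+2->C; (4,8):dx=+3,dy=+4->C
  (4,9):dx=+5,dy=-6->D; (4,10):dx=-1,dy=-2->C; (5,6):dx=-10,dy=-14->C; (5,7):dx=+1,dy=-7->D
  (5,8):dx=-5,dy=-5->C; (5,9):dx=-3,dy=-15->C; (5,10):dx=-9,dy=-11->C; (6,7):dx=+11,dy=+7->C
  (6,8):dx=+5,dy=+9->C; (6,9):dx=+7,dy=-1->D; (6,10):dx=+1,dy=+3->C; (7,8):dx=-6,dy=+2->D
  (7,9):dx=-4,dy=-8->C; (7,10):dx=-10,dy=-4->C; (8,9):dx=+2,dy=-10->D; (8,10):dx=-4,dy=-6->C
  (9,10):dx=-6,dy=+4->D
Step 2: C = 25, D = 20, total pairs = 45.
Step 3: tau = (C - D)/(n(n-1)/2) = (25 - 20)/45 = 0.111111.
Step 4: Exact two-sided p-value (enumerate n! = 3628800 permutations of y under H0): p = 0.727490.
Step 5: alpha = 0.05. fail to reject H0.

tau_b = 0.1111 (C=25, D=20), p = 0.727490, fail to reject H0.


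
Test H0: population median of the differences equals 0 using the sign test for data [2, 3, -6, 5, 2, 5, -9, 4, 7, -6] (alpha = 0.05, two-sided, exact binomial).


Step 1: Discard zero differences. Original n = 10; n_eff = number of nonzero differences = 10.
Nonzero differences (with sign): +2, +3, -6, +5, +2, +5, -9, +4, +7, -6
Step 2: Count signs: positive = 7, negative = 3.
Step 3: Under H0: P(positive) = 0.5, so the number of positives S ~ Bin(10, 0.5).
Step 4: Two-sided exact p-value = sum of Bin(10,0.5) probabilities at or below the observed probability = 0.343750.
Step 5: alpha = 0.05. fail to reject H0.

n_eff = 10, pos = 7, neg = 3, p = 0.343750, fail to reject H0.


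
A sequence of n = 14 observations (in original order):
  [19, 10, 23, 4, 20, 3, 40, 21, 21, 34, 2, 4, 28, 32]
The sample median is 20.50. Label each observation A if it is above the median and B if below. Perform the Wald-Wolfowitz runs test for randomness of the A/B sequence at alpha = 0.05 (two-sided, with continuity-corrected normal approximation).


Step 1: Compute median = 20.50; label A = above, B = below.
Labels in order: BBABBBAAAABBAA  (n_A = 7, n_B = 7)
Step 2: Count runs R = 6.
Step 3: Under H0 (random ordering), E[R] = 2*n_A*n_B/(n_A+n_B) + 1 = 2*7*7/14 + 1 = 8.0000.
        Var[R] = 2*n_A*n_B*(2*n_A*n_B - n_A - n_B) / ((n_A+n_B)^2 * (n_A+n_B-1)) = 8232/2548 = 3.2308.
        SD[R] = 1.7974.
Step 4: Continuity-corrected z = (R + 0.5 - E[R]) / SD[R] = (6 + 0.5 - 8.0000) / 1.7974 = -0.8345.
Step 5: Two-sided p-value via normal approximation = 2*(1 - Phi(|z|)) = 0.403986.
Step 6: alpha = 0.05. fail to reject H0.

R = 6, z = -0.8345, p = 0.403986, fail to reject H0.


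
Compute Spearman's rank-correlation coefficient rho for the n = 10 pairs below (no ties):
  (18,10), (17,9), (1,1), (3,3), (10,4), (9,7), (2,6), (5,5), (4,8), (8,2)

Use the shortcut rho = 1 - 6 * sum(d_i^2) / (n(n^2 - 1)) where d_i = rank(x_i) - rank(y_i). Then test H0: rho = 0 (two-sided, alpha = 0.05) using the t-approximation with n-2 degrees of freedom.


Step 1: Rank x and y separately (midranks; no ties here).
rank(x): 18->10, 17->9, 1->1, 3->3, 10->8, 9->7, 2->2, 5->5, 4->4, 8->6
rank(y): 10->10, 9->9, 1->1, 3->3, 4->4, 7->7, 6->6, 5->5, 8->8, 2->2
Step 2: d_i = R_x(i) - R_y(i); compute d_i^2.
  (10-10)^2=0, (9-9)^2=0, (1-1)^2=0, (3-3)^2=0, (8-4)^2=16, (7-7)^2=0, (2-6)^2=16, (5-5)^2=0, (4-8)^2=16, (6-2)^2=16
sum(d^2) = 64.
Step 3: rho = 1 - 6*64 / (10*(10^2 - 1)) = 1 - 384/990 = 0.612121.
Step 4: Under H0, t = rho * sqrt((n-2)/(1-rho^2)) = 2.1895 ~ t(8).
Step 5: Two-sided p-value from the t-distribution with 8 df = 0.059972.
Step 6: alpha = 0.05. fail to reject H0.

rho = 0.6121, p = 0.059972, fail to reject H0 at alpha = 0.05.


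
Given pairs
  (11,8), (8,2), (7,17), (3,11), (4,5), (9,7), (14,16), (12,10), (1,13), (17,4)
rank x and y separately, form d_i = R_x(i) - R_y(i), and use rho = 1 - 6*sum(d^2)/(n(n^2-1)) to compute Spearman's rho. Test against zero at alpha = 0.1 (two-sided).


Step 1: Rank x and y separately (midranks; no ties here).
rank(x): 11->7, 8->5, 7->4, 3->2, 4->3, 9->6, 14->9, 12->8, 1->1, 17->10
rank(y): 8->5, 2->1, 17->10, 11->7, 5->3, 7->4, 16->9, 10->6, 13->8, 4->2
Step 2: d_i = R_x(i) - R_y(i); compute d_i^2.
  (7-5)^2=4, (5-1)^2=16, (4-10)^2=36, (2-7)^2=25, (3-3)^2=0, (6-4)^2=4, (9-9)^2=0, (8-6)^2=4, (1-8)^2=49, (10-2)^2=64
sum(d^2) = 202.
Step 3: rho = 1 - 6*202 / (10*(10^2 - 1)) = 1 - 1212/990 = -0.224242.
Step 4: Under H0, t = rho * sqrt((n-2)/(1-rho^2)) = -0.6508 ~ t(8).
Step 5: Two-sided p-value from the t-distribution with 8 df = 0.533401.
Step 6: alpha = 0.1. fail to reject H0.

rho = -0.2242, p = 0.533401, fail to reject H0 at alpha = 0.1.


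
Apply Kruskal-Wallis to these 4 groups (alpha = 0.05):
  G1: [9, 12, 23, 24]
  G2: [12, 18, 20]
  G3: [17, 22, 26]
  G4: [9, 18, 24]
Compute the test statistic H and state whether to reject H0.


Step 1: Combine all N = 13 observations and assign midranks.
sorted (value, group, rank): (9,G1,1.5), (9,G4,1.5), (12,G1,3.5), (12,G2,3.5), (17,G3,5), (18,G2,6.5), (18,G4,6.5), (20,G2,8), (22,G3,9), (23,G1,10), (24,G1,11.5), (24,G4,11.5), (26,G3,13)
Step 2: Sum ranks within each group.
R_1 = 26.5 (n_1 = 4)
R_2 = 18 (n_2 = 3)
R_3 = 27 (n_3 = 3)
R_4 = 19.5 (n_4 = 3)
Step 3: H = 12/(N(N+1)) * sum(R_i^2/n_i) - 3(N+1)
     = 12/(13*14) * (26.5^2/4 + 18^2/3 + 27^2/3 + 19.5^2/3) - 3*14
     = 0.065934 * 653.312 - 42
     = 1.075549.
Step 4: Ties present; correction factor C = 1 - 24/(13^3 - 13) = 0.989011. Corrected H = 1.075549 / 0.989011 = 1.087500.
Step 5: Under H0, H ~ chi^2(3); p-value = 0.780092.
Step 6: alpha = 0.05. fail to reject H0.

H = 1.0875, df = 3, p = 0.780092, fail to reject H0.


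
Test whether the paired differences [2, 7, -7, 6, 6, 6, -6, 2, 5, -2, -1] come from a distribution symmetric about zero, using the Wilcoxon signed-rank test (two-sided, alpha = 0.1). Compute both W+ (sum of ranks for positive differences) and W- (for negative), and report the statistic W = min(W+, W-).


Step 1: Drop any zero differences (none here) and take |d_i|.
|d| = [2, 7, 7, 6, 6, 6, 6, 2, 5, 2, 1]
Step 2: Midrank |d_i| (ties get averaged ranks).
ranks: |2|->3, |7|->10.5, |7|->10.5, |6|->7.5, |6|->7.5, |6|->7.5, |6|->7.5, |2|->3, |5|->5, |2|->3, |1|->1
Step 3: Attach original signs; sum ranks with positive sign and with negative sign.
W+ = 3 + 10.5 + 7.5 + 7.5 + 7.5 + 3 + 5 = 44
W- = 10.5 + 7.5 + 3 + 1 = 22
(Check: W+ + W- = 66 should equal n(n+1)/2 = 66.)
Step 4: Test statistic W = min(W+, W-) = 22.
Step 5: Ties in |d|, so use the tie-corrected normal approximation.
        E[W] = n(n+1)/4 = 11*12/4 = 33.
        Tie groups: |d|=2 (t=3), |d|=6 (t=4), |d|=7 (t=2); sum(t^3 - t) = 90.
        Var[W] = n(n+1)(2n+1)/24 - sum(t^3-t)/48 = 3036/24 - 90/48 = 124.625.
        z = (W - E[W]) / sqrt(Var[W]) = (22 - 33) / 11.1636 = -0.9853.
        Two-sided p = 2*Phi(z) = 0.324453.
Step 6: alpha = 0.1. fail to reject H0.

W+ = 44, W- = 22, W = min = 22, p = 0.324453, fail to reject H0.


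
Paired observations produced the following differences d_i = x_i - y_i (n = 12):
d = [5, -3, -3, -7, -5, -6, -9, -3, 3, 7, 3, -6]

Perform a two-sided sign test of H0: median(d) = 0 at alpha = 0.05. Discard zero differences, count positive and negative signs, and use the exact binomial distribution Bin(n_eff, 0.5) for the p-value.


Step 1: Discard zero differences. Original n = 12; n_eff = number of nonzero differences = 12.
Nonzero differences (with sign): +5, -3, -3, -7, -5, -6, -9, -3, +3, +7, +3, -6
Step 2: Count signs: positive = 4, negative = 8.
Step 3: Under H0: P(positive) = 0.5, so the number of positives S ~ Bin(12, 0.5).
Step 4: Two-sided exact p-value = sum of Bin(12,0.5) probabilities at or below the observed probability = 0.387695.
Step 5: alpha = 0.05. fail to reject H0.

n_eff = 12, pos = 4, neg = 8, p = 0.387695, fail to reject H0.


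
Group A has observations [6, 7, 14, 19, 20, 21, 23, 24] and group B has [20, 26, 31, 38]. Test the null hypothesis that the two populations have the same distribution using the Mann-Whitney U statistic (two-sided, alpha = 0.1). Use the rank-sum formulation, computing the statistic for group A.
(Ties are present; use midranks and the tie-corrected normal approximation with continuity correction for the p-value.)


Step 1: Combine and sort all 12 observations; assign midranks.
sorted (value, group): (6,X), (7,X), (14,X), (19,X), (20,X), (20,Y), (21,X), (23,X), (24,X), (26,Y), (31,Y), (38,Y)
ranks: 6->1, 7->2, 14->3, 19->4, 20->5.5, 20->5.5, 21->7, 23->8, 24->9, 26->10, 31->11, 38->12
Step 2: Rank sum for X: R1 = 1 + 2 + 3 + 4 + 5.5 + 7 + 8 + 9 = 39.5.
Step 3: U_X = R1 - n1(n1+1)/2 = 39.5 - 8*9/2 = 39.5 - 36 = 3.5.
       U_Y = n1*n2 - U_X = 32 - 3.5 = 28.5.
Step 4: Ties are present, so use the tie-corrected normal approximation (with continuity correction) for the p-value.
Step 5: p-value = 0.041184; compare to alpha = 0.1. reject H0.

U_X = 3.5, p = 0.041184, reject H0 at alpha = 0.1.


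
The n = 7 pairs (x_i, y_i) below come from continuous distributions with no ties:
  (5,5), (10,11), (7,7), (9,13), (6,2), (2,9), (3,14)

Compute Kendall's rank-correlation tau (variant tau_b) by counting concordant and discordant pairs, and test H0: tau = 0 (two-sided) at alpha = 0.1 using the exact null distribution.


Step 1: Enumerate the 21 unordered pairs (i,j) with i<j and classify each by sign(x_j-x_i) * sign(y_j-y_i).
  (1,2):dx=+5,dy=+6->C; (1,3):dx=+2,dy=+2->C; (1,4):dx=+4,dy=+8->C; (1,5):dx=+1,dy=-3->D
  (1,6):dx=-3,dy=+4->D; (1,7):dx=-2,dy=+9->D; (2,3):dx=-3,dy=-4->C; (2,4):dx=-1,dy=+2->D
  (2,5):dx=-4,dy=-9->C; (2,6):dx=-8,dy=-2->C; (2,7):dx=-7,dy=+3->D; (3,4):dx=+2,dy=+6->C
  (3,5):dx=-1,dy=-5->C; (3,6):dx=-5,dy=+2->D; (3,7):dx=-4,dy=+7->D; (4,5):dx=-3,dy=-11->C
  (4,6):dx=-7,dy=-4->C; (4,7):dx=-6,dy=+1->D; (5,6):dx=-4,dy=+7->D; (5,7):dx=-3,dy=+12->D
  (6,7):dx=+1,dy=+5->C
Step 2: C = 11, D = 10, total pairs = 21.
Step 3: tau = (C - D)/(n(n-1)/2) = (11 - 10)/21 = 0.047619.
Step 4: Exact two-sided p-value (enumerate n! = 5040 permutations of y under H0): p = 1.000000.
Step 5: alpha = 0.1. fail to reject H0.

tau_b = 0.0476 (C=11, D=10), p = 1.000000, fail to reject H0.


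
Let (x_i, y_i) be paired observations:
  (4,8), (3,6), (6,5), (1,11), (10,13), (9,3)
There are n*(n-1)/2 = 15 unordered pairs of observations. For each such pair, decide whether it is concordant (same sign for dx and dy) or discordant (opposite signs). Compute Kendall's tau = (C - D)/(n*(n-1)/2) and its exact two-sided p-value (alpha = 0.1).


Step 1: Enumerate the 15 unordered pairs (i,j) with i<j and classify each by sign(x_j-x_i) * sign(y_j-y_i).
  (1,2):dx=-1,dy=-2->C; (1,3):dx=+2,dy=-3->D; (1,4):dx=-3,dy=+3->D; (1,5):dx=+6,dy=+5->C
  (1,6):dx=+5,dy=-5->D; (2,3):dx=+3,dy=-1->D; (2,4):dx=-2,dy=+5->D; (2,5):dx=+7,dy=+7->C
  (2,6):dx=+6,dy=-3->D; (3,4):dx=-5,dy=+6->D; (3,5):dx=+4,dy=+8->C; (3,6):dx=+3,dy=-2->D
  (4,5):dx=+9,dy=+2->C; (4,6):dx=+8,dy=-8->D; (5,6):dx=-1,dy=-10->C
Step 2: C = 6, D = 9, total pairs = 15.
Step 3: tau = (C - D)/(n(n-1)/2) = (6 - 9)/15 = -0.200000.
Step 4: Exact two-sided p-value (enumerate n! = 720 permutations of y under H0): p = 0.719444.
Step 5: alpha = 0.1. fail to reject H0.

tau_b = -0.2000 (C=6, D=9), p = 0.719444, fail to reject H0.


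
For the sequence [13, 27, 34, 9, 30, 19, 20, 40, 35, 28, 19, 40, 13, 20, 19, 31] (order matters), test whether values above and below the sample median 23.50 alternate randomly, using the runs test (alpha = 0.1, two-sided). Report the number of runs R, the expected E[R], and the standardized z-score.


Step 1: Compute median = 23.50; label A = above, B = below.
Labels in order: BAABABBAAABABBBA  (n_A = 8, n_B = 8)
Step 2: Count runs R = 10.
Step 3: Under H0 (random ordering), E[R] = 2*n_A*n_B/(n_A+n_B) + 1 = 2*8*8/16 + 1 = 9.0000.
        Var[R] = 2*n_A*n_B*(2*n_A*n_B - n_A - n_B) / ((n_A+n_B)^2 * (n_A+n_B-1)) = 14336/3840 = 3.7333.
        SD[R] = 1.9322.
Step 4: Continuity-corrected z = (R - 0.5 - E[R]) / SD[R] = (10 - 0.5 - 9.0000) / 1.9322 = 0.2588.
Step 5: Two-sided p-value via normal approximation = 2*(1 - Phi(|z|)) = 0.795809.
Step 6: alpha = 0.1. fail to reject H0.

R = 10, z = 0.2588, p = 0.795809, fail to reject H0.


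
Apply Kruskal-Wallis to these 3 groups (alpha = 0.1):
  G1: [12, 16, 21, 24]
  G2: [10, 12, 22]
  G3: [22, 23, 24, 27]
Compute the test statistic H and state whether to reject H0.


Step 1: Combine all N = 11 observations and assign midranks.
sorted (value, group, rank): (10,G2,1), (12,G1,2.5), (12,G2,2.5), (16,G1,4), (21,G1,5), (22,G2,6.5), (22,G3,6.5), (23,G3,8), (24,G1,9.5), (24,G3,9.5), (27,G3,11)
Step 2: Sum ranks within each group.
R_1 = 21 (n_1 = 4)
R_2 = 10 (n_2 = 3)
R_3 = 35 (n_3 = 4)
Step 3: H = 12/(N(N+1)) * sum(R_i^2/n_i) - 3(N+1)
     = 12/(11*12) * (21^2/4 + 10^2/3 + 35^2/4) - 3*12
     = 0.090909 * 449.833 - 36
     = 4.893939.
Step 4: Ties present; correction factor C = 1 - 18/(11^3 - 11) = 0.986364. Corrected H = 4.893939 / 0.986364 = 4.961598.
Step 5: Under H0, H ~ chi^2(2); p-value = 0.083676.
Step 6: alpha = 0.1. reject H0.

H = 4.9616, df = 2, p = 0.083676, reject H0.


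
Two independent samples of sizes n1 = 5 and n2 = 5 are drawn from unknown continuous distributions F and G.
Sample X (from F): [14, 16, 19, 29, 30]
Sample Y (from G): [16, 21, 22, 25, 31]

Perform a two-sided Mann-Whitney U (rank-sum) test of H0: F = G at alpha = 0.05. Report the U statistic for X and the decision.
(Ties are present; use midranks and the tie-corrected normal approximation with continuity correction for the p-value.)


Step 1: Combine and sort all 10 observations; assign midranks.
sorted (value, group): (14,X), (16,X), (16,Y), (19,X), (21,Y), (22,Y), (25,Y), (29,X), (30,X), (31,Y)
ranks: 14->1, 16->2.5, 16->2.5, 19->4, 21->5, 22->6, 25->7, 29->8, 30->9, 31->10
Step 2: Rank sum for X: R1 = 1 + 2.5 + 4 + 8 + 9 = 24.5.
Step 3: U_X = R1 - n1(n1+1)/2 = 24.5 - 5*6/2 = 24.5 - 15 = 9.5.
       U_Y = n1*n2 - U_X = 25 - 9.5 = 15.5.
Step 4: Ties are present, so use the tie-corrected normal approximation (with continuity correction) for the p-value.
Step 5: p-value = 0.600402; compare to alpha = 0.05. fail to reject H0.

U_X = 9.5, p = 0.600402, fail to reject H0 at alpha = 0.05.


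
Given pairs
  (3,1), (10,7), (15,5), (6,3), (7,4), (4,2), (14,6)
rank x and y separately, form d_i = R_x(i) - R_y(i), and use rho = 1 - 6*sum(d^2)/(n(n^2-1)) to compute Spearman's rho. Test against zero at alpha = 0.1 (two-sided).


Step 1: Rank x and y separately (midranks; no ties here).
rank(x): 3->1, 10->5, 15->7, 6->3, 7->4, 4->2, 14->6
rank(y): 1->1, 7->7, 5->5, 3->3, 4->4, 2->2, 6->6
Step 2: d_i = R_x(i) - R_y(i); compute d_i^2.
  (1-1)^2=0, (5-7)^2=4, (7-5)^2=4, (3-3)^2=0, (4-4)^2=0, (2-2)^2=0, (6-6)^2=0
sum(d^2) = 8.
Step 3: rho = 1 - 6*8 / (7*(7^2 - 1)) = 1 - 48/336 = 0.857143.
Step 4: Under H0, t = rho * sqrt((n-2)/(1-rho^2)) = 3.7210 ~ t(5).
Step 5: Two-sided p-value from the t-distribution with 5 df = 0.013697.
Step 6: alpha = 0.1. reject H0.

rho = 0.8571, p = 0.013697, reject H0 at alpha = 0.1.


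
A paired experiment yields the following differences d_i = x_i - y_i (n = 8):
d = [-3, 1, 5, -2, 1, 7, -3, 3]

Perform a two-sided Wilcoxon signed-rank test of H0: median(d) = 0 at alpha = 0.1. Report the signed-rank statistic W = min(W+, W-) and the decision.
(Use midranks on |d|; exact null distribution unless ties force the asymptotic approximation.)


Step 1: Drop any zero differences (none here) and take |d_i|.
|d| = [3, 1, 5, 2, 1, 7, 3, 3]
Step 2: Midrank |d_i| (ties get averaged ranks).
ranks: |3|->5, |1|->1.5, |5|->7, |2|->3, |1|->1.5, |7|->8, |3|->5, |3|->5
Step 3: Attach original signs; sum ranks with positive sign and with negative sign.
W+ = 1.5 + 7 + 1.5 + 8 + 5 = 23
W- = 5 + 3 + 5 = 13
(Check: W+ + W- = 36 should equal n(n+1)/2 = 36.)
Step 4: Test statistic W = min(W+, W-) = 13.
Step 5: Ties in |d|, so use the tie-corrected normal approximation.
        E[W] = n(n+1)/4 = 8*9/4 = 18.
        Tie groups: |d|=1 (t=2), |d|=3 (t=3); sum(t^3 - t) = 30.
        Var[W] = n(n+1)(2n+1)/24 - sum(t^3-t)/48 = 1224/24 - 30/48 = 50.375.
        z = (W - E[W]) / sqrt(Var[W]) = (13 - 18) / 7.0975 = -0.7045.
        Two-sided p = 2*Phi(z) = 0.481140.
Step 6: alpha = 0.1. fail to reject H0.

W+ = 23, W- = 13, W = min = 13, p = 0.481140, fail to reject H0.
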